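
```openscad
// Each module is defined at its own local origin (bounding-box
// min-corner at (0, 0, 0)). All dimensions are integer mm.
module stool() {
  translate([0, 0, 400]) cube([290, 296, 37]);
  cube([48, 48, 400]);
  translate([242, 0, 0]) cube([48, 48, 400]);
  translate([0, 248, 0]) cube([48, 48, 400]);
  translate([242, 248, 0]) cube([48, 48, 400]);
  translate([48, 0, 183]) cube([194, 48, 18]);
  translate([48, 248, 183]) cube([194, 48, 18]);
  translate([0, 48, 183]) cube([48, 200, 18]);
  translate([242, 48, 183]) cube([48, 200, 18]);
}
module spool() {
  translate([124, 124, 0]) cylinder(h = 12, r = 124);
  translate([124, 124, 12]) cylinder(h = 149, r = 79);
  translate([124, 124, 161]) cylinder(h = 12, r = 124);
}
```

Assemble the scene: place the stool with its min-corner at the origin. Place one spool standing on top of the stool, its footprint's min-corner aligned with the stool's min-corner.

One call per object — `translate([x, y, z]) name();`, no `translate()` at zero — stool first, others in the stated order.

stool();
translate([0, 0, 437]) spool();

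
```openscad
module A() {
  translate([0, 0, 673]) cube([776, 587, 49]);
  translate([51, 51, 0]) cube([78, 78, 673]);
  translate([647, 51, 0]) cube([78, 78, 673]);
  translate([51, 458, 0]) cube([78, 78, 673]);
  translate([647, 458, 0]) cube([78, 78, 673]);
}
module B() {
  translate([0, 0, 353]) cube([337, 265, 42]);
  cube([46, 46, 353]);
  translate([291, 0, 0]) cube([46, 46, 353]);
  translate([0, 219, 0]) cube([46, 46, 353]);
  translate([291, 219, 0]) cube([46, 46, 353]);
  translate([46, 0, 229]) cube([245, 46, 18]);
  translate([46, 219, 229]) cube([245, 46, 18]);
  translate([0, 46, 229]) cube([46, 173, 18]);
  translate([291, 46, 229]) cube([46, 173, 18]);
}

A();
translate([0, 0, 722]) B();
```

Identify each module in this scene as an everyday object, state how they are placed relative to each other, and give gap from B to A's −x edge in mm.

A is a table. B is a stool. The stool is on top of the table. The gap from the stool to the table's −x edge is 0 mm.

The stool's min-x is at 0; the table's min-x is 0; gap = 0 mm.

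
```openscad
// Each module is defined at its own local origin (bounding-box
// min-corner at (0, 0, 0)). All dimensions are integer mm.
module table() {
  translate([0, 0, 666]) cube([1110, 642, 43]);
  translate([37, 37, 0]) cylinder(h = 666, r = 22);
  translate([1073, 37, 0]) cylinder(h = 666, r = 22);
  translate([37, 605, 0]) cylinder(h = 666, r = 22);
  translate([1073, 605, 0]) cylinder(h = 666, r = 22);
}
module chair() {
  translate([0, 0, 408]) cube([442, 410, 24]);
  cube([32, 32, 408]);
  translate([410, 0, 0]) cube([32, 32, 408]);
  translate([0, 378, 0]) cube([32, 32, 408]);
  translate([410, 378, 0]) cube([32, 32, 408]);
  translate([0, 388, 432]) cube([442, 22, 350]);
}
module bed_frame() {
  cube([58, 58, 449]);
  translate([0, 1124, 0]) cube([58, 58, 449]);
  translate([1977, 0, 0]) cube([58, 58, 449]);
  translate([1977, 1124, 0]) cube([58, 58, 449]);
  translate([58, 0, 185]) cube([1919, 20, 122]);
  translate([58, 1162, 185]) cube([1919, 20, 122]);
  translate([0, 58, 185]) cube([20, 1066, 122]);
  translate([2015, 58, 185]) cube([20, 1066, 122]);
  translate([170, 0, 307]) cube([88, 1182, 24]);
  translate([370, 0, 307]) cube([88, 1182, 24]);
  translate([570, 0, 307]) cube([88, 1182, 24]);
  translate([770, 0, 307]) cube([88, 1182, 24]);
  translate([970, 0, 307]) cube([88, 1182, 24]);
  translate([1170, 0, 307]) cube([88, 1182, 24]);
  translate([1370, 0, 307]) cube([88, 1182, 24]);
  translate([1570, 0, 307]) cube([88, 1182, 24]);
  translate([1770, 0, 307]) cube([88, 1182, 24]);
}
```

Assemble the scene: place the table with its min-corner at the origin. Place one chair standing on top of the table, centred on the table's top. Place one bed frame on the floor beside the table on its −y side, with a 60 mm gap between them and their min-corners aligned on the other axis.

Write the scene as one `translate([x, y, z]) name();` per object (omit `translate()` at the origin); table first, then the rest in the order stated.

table();
translate([334, 116, 709]) chair();
translate([0, -1242, 0]) bed_frame();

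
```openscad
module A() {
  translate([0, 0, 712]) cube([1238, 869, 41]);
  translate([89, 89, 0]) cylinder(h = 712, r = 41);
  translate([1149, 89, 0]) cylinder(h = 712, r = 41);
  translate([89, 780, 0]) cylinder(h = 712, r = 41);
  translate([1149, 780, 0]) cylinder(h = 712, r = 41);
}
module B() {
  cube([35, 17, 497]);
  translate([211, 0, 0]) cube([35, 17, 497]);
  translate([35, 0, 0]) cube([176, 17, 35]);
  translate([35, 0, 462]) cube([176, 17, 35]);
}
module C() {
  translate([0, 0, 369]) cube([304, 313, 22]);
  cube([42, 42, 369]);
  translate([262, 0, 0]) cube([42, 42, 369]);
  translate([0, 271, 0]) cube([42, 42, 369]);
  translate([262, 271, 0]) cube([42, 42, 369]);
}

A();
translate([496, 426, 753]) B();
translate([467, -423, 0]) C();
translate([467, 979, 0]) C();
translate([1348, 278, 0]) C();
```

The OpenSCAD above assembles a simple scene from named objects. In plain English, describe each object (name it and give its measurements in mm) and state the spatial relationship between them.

A is a rectangular dining table. The top is 1238×869×41 mm with its upper surface at z = 753 mm. It stands on four round legs of 82 mm diameter, each leg's bounding box inset 48 mm from the nearest pair of top edges, running from the floor to the underside of the top.

B is a rectangular picture frame lying in the x–z plane (depth along y). The opening is 176 mm wide (x) by 427 mm tall (z), surrounded by a border 35 mm wide on all four sides. The frame is 17 mm deep and is made of two full-height vertical stiles with two horizontal rails fitted between them.

C is a four-legged stool. The seat is 304×313 mm, 22 mm thick, top at z = 391 mm. It stands on four square legs, each 42×42 mm in cross-section, from z = 0 to the seat underside, each flush with a corner of the seat.

The picture frame is on top of the table, centred. Three stools sit around the table at the −y, +y, +x sides.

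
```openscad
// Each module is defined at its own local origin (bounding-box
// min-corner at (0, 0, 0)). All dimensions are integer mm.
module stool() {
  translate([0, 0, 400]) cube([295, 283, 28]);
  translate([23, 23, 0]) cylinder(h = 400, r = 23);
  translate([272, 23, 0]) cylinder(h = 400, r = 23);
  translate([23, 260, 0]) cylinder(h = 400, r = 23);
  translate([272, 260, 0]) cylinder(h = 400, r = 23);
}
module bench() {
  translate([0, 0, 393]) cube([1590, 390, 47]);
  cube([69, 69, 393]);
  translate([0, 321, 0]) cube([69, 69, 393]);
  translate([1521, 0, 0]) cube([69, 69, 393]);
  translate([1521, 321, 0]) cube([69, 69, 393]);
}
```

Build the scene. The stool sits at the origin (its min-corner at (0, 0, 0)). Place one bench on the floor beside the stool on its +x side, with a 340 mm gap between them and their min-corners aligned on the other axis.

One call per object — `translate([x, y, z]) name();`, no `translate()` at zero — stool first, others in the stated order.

stool();
translate([635, 0, 0]) bench();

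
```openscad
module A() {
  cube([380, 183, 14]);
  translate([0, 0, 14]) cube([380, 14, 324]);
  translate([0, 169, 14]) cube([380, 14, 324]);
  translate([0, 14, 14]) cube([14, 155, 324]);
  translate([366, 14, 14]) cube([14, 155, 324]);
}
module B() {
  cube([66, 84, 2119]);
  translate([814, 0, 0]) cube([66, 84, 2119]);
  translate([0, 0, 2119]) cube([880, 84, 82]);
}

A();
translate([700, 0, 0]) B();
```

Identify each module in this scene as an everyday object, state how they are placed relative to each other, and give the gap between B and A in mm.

A is an open box. B is a door frame. The door frame is on the floor beside the open box on its +x side. The gap between the door frame and the open box is 320 mm.

The door frame's nearest face is 320 mm from the open box's +x face.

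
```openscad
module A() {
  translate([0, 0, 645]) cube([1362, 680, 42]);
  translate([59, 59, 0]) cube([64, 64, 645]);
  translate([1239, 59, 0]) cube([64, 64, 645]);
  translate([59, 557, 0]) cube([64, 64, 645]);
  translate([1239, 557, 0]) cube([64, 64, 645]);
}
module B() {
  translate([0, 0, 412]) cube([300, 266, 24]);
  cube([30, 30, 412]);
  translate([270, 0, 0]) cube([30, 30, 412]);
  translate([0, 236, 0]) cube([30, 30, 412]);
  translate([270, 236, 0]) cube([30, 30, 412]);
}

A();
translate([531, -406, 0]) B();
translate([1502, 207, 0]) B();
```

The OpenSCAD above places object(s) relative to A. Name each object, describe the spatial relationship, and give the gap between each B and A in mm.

Each stool's nearest face is 140 mm from the table's bounding box.

A is a table. B is a stool. Two stools sit around the table at the −y, +x sides. The gap between each stool and the table is 140 mm.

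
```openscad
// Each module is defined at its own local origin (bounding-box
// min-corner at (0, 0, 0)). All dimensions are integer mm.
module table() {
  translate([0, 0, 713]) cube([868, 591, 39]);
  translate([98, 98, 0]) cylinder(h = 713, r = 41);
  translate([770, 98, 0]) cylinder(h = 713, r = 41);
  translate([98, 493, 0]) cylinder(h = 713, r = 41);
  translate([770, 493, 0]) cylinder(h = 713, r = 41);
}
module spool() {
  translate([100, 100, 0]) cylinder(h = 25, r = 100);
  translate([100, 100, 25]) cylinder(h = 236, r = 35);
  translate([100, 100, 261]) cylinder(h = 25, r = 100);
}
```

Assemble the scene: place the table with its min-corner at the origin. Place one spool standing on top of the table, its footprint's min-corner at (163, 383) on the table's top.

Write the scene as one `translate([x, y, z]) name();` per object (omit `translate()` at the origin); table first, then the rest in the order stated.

table();
translate([163, 383, 752]) spool();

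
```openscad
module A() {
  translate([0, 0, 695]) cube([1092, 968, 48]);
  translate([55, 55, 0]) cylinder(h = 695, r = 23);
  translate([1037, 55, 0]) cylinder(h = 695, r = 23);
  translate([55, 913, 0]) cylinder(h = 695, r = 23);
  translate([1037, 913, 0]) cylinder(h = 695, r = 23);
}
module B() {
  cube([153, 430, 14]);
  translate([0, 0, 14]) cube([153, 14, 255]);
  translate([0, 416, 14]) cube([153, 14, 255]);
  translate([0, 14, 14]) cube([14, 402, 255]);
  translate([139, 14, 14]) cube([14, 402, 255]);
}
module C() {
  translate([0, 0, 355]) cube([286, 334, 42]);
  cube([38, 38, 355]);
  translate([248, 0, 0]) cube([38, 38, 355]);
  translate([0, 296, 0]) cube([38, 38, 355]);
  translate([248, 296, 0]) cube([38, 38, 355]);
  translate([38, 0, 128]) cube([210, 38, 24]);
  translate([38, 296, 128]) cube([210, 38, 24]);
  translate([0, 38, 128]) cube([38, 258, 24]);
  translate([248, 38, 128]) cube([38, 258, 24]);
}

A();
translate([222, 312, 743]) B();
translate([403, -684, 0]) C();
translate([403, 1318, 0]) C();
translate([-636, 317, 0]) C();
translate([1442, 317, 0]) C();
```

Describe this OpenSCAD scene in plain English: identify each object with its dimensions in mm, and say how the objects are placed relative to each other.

A is a table: top 1092 mm (x) × 968 mm (y), 48 mm thick, upper face at z = 743 mm, on four round legs of 46 mm diameter, each leg's bounding box inset 32 mm from the nearest pair of top edges, running from z = 0 to the bottom of the top.

B is an open-topped rectangular box: outside dimensions 153×430×269 mm, with a uniform wall and base thickness of 14 mm. The base is a full 153×430 slab on the floor; four walls sit on top of the base. The front and back walls (the −y and +y sides) span the full width; the two side walls fit between them.

C is a four-legged stool. The seat is 286×334 mm, 42 mm thick, top at z = 397 mm. It stands on four square legs, each 38×38 mm in cross-section, from z = 0 to the seat underside, each flush with a corner of the seat. Four stretchers, 38 mm wide and 24 mm tall, connect adjacent legs with their undersides at z = 128 mm, each running between the inner faces of the legs it joins and aligned with the legs' outer faces on the other axis.

The open box is on top of the table. Four stools sit around the table at the −y, +y, −x, +x sides.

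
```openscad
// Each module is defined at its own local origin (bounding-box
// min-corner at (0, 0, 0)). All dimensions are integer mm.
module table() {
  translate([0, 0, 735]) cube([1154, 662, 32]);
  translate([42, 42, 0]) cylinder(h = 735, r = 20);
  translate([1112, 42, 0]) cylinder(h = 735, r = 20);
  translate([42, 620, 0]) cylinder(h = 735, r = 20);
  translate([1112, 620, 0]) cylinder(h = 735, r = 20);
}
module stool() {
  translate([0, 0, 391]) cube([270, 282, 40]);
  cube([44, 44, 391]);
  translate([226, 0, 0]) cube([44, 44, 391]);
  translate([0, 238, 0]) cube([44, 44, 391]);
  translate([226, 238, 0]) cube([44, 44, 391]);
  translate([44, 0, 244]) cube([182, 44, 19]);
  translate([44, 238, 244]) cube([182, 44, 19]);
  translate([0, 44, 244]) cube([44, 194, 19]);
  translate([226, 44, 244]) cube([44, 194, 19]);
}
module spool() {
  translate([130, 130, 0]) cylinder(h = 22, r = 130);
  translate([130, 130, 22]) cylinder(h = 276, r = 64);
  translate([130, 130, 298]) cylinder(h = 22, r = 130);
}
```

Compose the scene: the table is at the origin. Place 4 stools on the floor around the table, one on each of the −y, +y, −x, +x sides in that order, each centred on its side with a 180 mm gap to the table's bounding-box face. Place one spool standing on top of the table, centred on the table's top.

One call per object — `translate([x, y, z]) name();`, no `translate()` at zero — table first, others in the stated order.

table();
translate([442, -462, 0]) stool();
translate([442, 842, 0]) stool();
translate([-450, 190, 0]) stool();
translate([1334, 190, 0]) stool();
translate([447, 201, 767]) spool();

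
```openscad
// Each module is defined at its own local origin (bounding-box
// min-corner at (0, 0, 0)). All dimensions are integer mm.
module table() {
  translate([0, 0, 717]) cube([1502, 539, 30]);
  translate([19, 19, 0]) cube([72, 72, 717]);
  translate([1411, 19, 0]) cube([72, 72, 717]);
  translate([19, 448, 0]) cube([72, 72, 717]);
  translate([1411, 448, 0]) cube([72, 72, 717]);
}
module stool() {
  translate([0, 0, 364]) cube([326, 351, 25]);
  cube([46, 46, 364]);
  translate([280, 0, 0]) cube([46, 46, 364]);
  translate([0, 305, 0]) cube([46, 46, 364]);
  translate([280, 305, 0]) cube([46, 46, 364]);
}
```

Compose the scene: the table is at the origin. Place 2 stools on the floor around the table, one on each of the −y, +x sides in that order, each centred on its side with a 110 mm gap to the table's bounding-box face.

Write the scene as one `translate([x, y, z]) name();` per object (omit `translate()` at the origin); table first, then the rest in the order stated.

table();
translate([588, -461, 0]) stool();
translate([1612, 94, 0]) stool();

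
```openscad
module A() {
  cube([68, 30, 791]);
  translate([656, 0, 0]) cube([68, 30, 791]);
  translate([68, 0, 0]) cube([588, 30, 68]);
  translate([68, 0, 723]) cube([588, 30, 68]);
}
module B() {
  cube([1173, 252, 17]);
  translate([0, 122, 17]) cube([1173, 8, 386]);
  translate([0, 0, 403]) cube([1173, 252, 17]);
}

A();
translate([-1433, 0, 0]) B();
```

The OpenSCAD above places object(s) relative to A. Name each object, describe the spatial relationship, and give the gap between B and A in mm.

A is a picture frame. B is an I-beam. The I-beam is on the floor beside the picture frame on its −x side. The gap between the I-beam and the picture frame is 260 mm.

The I-beam's nearest face is 260 mm from the picture frame's −x face.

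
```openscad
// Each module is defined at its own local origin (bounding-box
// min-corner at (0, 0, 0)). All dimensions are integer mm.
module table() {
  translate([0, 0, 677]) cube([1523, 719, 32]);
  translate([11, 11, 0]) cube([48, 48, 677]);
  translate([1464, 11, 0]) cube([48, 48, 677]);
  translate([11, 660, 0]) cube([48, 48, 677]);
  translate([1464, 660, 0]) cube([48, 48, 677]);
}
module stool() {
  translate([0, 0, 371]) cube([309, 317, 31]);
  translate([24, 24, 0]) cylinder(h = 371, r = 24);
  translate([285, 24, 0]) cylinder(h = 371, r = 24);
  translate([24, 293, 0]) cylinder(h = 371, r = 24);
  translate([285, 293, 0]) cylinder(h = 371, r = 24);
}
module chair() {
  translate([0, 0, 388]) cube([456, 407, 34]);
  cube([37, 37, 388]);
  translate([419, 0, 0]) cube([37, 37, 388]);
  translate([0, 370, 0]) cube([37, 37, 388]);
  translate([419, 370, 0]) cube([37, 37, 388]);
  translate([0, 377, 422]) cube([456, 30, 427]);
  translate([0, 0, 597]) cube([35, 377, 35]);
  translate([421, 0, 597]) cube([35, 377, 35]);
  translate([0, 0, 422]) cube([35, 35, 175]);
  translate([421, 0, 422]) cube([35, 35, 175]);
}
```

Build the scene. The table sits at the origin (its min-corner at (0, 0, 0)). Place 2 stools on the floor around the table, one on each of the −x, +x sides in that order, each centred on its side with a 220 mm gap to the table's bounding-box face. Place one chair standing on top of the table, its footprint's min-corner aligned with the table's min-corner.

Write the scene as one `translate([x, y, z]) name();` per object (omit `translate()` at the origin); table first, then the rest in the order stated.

table();
translate([-529, 201, 0]) stool();
translate([1743, 201, 0]) stool();
translate([0, 0, 709]) chair();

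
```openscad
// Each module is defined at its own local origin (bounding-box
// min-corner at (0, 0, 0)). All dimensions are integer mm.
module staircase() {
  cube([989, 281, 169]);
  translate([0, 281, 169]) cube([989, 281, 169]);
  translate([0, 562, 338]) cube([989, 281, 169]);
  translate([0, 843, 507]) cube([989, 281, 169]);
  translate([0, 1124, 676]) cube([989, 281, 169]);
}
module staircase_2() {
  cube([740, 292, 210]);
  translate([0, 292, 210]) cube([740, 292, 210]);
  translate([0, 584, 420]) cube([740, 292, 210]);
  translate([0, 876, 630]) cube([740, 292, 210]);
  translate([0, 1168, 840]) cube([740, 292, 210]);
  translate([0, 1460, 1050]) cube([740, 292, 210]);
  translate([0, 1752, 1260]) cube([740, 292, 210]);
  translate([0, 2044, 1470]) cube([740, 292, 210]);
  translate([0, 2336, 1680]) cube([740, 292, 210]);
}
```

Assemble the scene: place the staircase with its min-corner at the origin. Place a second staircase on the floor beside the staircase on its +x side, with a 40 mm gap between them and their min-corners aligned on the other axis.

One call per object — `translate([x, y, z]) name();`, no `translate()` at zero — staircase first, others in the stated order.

staircase();
translate([1029, 0, 0]) staircase_2();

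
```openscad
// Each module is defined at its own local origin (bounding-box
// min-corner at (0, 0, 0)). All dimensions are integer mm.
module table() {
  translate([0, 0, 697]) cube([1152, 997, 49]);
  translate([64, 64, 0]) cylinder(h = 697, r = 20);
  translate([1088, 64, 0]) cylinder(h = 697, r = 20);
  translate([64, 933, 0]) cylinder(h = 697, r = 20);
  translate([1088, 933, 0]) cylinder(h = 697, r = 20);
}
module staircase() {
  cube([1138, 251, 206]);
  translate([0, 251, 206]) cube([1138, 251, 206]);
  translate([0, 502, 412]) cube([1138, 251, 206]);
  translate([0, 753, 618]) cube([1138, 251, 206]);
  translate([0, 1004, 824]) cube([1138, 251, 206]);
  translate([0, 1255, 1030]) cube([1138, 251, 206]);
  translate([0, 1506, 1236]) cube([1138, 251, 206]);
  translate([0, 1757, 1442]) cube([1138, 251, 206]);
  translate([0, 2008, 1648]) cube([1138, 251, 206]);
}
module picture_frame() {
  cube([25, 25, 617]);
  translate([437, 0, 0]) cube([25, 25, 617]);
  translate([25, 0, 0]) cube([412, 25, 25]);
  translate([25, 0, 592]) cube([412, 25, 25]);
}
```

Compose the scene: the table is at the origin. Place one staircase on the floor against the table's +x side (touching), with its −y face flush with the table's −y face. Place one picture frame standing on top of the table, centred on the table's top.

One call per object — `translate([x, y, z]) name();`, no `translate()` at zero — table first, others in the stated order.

table();
translate([1152, 0, 0]) staircase();
translate([345, 486, 746]) picture_frame();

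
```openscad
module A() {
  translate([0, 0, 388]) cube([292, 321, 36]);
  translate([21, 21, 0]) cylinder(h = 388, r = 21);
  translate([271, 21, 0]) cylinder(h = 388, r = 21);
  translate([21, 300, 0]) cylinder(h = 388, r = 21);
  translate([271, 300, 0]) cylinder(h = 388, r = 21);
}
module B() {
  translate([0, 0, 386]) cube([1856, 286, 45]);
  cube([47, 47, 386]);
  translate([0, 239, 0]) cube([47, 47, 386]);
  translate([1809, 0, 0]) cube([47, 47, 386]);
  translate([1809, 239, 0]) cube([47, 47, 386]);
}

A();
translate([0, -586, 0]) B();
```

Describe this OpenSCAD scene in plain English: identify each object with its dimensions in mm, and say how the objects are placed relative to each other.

A is a four-legged stool. The seat is 292×321 mm, 36 mm thick, top at z = 424 mm. It stands on four round legs, each 42 mm in diameter, from z = 0 to the seat underside, each leg's axis is inset half a diameter from the nearest pair of seat edges (so the leg's bounding box is flush with the corner).

B is a bench: a 1856×286 mm seat slab, 45 mm thick, top at z = 431 mm, on four 47×47 mm square legs flush with the seat corners and standing on z = 0.

The bench is on the floor beside the stool on its −y side.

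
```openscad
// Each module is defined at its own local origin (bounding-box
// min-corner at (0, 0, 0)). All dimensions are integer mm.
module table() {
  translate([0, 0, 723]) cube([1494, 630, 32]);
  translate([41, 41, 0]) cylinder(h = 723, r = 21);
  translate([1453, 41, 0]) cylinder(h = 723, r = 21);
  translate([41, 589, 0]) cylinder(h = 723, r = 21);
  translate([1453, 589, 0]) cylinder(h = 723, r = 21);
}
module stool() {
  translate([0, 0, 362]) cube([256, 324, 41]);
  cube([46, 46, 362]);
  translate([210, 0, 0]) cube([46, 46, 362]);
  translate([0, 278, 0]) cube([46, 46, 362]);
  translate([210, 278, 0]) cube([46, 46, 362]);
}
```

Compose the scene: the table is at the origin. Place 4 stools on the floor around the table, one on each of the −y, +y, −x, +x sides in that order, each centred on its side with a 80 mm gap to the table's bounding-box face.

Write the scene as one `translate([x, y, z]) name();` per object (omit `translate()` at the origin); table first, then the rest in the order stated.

table();
translate([619, -404, 0]) stool();
translate([619, 710, 0]) stool();
translate([-336, 153, 0]) stool();
translate([1574, 153, 0]) stool();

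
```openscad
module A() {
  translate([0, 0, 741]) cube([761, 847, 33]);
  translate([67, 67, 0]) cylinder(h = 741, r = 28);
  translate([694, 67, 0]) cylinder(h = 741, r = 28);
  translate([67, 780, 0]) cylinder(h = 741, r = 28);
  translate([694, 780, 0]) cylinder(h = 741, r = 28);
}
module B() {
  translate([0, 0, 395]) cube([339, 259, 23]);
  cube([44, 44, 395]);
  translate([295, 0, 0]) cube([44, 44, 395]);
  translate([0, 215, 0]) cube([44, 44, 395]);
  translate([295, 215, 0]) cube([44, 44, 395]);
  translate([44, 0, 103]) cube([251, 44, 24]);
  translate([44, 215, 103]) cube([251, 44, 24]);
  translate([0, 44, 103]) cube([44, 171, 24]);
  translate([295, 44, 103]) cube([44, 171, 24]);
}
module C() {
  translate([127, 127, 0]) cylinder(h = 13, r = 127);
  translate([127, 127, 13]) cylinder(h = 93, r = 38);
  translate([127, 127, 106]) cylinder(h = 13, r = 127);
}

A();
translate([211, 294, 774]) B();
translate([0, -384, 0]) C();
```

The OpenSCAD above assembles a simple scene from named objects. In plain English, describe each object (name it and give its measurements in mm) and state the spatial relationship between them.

A is a table with a 761×847 mm rectangular top, 33 mm thick, top surface at z = 774 mm, supported by four round legs of 56 mm diameter, each leg's bounding box inset 39 mm from the nearest pair of top edges, running from the floor.

B is a four-legged stool. The seat is a 339×259×23 mm slab whose top surface is at z = 418 mm; four square legs, each 44×44 mm in cross-section, run from the floor (z = 0) to the underside of the seat, each flush with a corner of the seat. Four stretchers, 44 mm wide and 24 mm tall, connect adjacent legs with their undersides at z = 103 mm, each running between the inner faces of the legs it joins and aligned with the legs' outer faces on the other axis.

C is a spool: two coaxial disc flanges of radius 127 mm and thickness 13 mm, joined by a core cylinder of radius 38 mm and height 93 mm. The lower flange rests on z = 0 and the three cylinders share a vertical axis.

The stool is on top of the table, centred. The spool is on the floor beside the table on its −y side.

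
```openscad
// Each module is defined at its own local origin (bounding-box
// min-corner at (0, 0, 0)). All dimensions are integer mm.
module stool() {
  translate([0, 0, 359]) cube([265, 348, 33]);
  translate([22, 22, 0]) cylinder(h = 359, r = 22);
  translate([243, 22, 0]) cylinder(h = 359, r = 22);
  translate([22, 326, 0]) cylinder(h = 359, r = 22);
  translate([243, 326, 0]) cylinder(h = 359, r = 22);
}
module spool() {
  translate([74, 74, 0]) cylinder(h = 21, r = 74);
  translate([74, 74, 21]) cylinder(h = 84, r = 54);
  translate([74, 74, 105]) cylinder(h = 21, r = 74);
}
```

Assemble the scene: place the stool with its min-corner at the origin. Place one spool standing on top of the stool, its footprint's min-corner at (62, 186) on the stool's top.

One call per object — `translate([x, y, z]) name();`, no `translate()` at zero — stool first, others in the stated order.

stool();
translate([62, 186, 392]) spool();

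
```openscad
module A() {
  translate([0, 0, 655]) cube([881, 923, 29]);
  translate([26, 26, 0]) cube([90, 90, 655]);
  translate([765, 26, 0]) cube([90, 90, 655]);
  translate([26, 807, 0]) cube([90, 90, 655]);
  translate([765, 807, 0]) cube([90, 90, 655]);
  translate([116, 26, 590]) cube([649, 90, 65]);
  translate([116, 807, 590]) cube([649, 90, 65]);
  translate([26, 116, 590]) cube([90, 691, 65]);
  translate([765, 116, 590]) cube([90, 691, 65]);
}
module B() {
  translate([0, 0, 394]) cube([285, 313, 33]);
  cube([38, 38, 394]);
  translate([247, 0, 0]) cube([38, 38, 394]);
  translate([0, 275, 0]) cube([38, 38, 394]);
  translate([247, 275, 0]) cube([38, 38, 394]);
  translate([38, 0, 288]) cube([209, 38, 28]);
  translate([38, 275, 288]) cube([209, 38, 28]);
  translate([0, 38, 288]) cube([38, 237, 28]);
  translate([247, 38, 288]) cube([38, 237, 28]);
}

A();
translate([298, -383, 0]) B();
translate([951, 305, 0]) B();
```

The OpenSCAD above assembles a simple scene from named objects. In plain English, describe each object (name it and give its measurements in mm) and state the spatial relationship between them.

A is a table with a 881×923 mm rectangular top, 29 mm thick, top surface at z = 684 mm, supported by four 90×90 mm square legs, each inset 26 mm from the nearest pair of top edges, running from the floor. Four apron rails, 90 mm thick and 65 mm tall, run between adjacent legs with their top edges flush with the underside of the top and their outer faces flush with the legs' outer faces.

B is a four-legged stool. The seat is a 285×313×33 mm slab whose top surface is at z = 427 mm; four square legs, each 38×38 mm in cross-section, run from the floor (z = 0) to the underside of the seat, each flush with a corner of the seat. Four stretchers, 38 mm wide and 28 mm tall, connect adjacent legs with their undersides at z = 288 mm, each running between the inner faces of the legs it joins and aligned with the legs' outer faces on the other axis.

Two stools sit around the table at the −y, +x sides.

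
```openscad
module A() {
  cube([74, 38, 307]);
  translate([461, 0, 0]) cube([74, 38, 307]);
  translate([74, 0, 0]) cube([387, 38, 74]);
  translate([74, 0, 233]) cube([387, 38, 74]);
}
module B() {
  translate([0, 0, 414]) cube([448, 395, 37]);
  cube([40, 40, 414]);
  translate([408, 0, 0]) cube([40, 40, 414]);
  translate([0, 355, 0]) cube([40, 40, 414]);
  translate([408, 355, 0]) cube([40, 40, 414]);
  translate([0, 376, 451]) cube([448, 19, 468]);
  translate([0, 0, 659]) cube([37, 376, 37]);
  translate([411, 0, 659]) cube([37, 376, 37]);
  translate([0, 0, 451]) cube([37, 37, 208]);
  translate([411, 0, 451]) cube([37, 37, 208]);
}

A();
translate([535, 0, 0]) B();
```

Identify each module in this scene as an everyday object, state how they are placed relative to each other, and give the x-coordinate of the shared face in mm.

The picture frame's +x face and the chair's −x face are both at x = 535 mm.

A is a picture frame. B is a chair. The chair is against the picture frame's +x side, with their −y faces flush. The x-coordinate of the shared face is 535 mm.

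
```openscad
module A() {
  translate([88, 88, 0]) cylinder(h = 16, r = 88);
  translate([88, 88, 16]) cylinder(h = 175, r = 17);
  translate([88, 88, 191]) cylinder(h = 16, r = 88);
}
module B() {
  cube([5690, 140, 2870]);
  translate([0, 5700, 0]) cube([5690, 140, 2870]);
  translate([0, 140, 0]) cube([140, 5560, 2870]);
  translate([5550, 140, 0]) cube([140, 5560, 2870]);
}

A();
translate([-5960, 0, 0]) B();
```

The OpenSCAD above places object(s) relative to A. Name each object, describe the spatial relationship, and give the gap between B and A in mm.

The house frame's nearest face is 270 mm from the spool's −x face.

A is a spool. B is a house frame. The house frame is on the floor beside the spool on its −x side. The gap between the house frame and the spool is 270 mm.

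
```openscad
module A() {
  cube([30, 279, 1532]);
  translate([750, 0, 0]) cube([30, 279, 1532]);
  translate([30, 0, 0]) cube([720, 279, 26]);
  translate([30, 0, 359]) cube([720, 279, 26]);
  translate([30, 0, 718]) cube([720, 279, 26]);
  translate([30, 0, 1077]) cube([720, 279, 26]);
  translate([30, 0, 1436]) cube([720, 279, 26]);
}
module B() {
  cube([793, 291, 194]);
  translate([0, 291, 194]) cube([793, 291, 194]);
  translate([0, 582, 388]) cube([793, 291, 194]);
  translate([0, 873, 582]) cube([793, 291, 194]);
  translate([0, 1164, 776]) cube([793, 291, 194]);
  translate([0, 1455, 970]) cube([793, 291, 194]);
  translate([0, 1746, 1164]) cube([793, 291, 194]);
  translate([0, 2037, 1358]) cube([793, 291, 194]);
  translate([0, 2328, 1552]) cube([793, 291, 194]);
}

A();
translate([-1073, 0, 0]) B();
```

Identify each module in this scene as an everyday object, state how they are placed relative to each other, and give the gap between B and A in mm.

The staircase's nearest face is 280 mm from the bookshelf's −x face.

A is a bookshelf. B is a staircase. The staircase is on the floor beside the bookshelf on its −x side. The gap between the staircase and the bookshelf is 280 mm.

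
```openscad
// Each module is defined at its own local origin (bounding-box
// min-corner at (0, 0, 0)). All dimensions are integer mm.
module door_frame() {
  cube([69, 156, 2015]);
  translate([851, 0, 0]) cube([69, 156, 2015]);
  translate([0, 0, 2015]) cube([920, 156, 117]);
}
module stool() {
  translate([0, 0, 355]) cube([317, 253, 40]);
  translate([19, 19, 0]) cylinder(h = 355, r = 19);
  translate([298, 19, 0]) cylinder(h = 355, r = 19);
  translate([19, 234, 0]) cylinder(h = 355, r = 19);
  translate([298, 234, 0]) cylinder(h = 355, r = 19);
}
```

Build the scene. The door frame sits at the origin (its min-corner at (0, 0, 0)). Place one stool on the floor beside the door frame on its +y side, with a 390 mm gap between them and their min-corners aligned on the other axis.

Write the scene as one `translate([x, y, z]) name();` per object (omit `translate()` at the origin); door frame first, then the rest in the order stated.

door_frame();
translate([0, 546, 0]) stool();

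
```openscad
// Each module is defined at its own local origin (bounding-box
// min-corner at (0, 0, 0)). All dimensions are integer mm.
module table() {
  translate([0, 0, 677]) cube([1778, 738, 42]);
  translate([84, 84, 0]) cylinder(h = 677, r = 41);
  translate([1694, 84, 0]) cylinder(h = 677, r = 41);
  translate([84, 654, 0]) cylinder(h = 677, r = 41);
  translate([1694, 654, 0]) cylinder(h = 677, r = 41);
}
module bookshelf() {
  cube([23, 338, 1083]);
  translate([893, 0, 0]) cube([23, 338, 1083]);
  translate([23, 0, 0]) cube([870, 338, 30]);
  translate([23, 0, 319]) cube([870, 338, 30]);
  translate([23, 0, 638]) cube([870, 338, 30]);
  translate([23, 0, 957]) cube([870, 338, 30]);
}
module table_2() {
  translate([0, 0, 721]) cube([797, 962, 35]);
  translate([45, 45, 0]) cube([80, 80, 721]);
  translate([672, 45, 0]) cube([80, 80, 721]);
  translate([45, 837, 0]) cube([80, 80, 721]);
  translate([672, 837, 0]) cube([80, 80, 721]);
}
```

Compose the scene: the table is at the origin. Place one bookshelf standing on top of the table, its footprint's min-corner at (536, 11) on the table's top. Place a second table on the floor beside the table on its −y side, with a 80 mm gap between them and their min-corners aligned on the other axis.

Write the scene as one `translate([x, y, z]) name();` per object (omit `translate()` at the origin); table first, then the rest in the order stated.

table();
translate([536, 11, 719]) bookshelf();
translate([0, -1042, 0]) table_2();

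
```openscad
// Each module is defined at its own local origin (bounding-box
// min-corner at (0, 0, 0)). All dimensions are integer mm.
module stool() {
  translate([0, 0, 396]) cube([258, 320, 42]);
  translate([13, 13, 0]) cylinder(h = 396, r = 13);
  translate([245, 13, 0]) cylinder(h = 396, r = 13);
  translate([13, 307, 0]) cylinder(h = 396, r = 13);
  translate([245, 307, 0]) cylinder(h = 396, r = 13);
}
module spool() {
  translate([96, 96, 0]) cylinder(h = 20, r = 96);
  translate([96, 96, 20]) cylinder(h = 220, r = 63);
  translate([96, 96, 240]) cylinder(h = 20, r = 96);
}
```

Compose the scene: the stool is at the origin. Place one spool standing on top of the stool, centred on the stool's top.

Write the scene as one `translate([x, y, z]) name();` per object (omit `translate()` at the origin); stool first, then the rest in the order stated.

stool();
translate([33, 64, 438]) spool();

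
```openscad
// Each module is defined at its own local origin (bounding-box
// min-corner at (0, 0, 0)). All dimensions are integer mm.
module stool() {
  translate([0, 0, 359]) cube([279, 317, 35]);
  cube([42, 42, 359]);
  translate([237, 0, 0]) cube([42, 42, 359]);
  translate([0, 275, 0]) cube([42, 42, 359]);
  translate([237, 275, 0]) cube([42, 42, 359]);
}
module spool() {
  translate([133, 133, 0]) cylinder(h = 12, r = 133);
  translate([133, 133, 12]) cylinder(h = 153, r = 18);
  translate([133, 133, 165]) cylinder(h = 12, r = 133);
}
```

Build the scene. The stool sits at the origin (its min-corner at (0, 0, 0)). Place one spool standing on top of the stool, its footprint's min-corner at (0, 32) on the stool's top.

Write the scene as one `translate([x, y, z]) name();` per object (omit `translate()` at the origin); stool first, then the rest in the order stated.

stool();
translate([0, 32, 394]) spool();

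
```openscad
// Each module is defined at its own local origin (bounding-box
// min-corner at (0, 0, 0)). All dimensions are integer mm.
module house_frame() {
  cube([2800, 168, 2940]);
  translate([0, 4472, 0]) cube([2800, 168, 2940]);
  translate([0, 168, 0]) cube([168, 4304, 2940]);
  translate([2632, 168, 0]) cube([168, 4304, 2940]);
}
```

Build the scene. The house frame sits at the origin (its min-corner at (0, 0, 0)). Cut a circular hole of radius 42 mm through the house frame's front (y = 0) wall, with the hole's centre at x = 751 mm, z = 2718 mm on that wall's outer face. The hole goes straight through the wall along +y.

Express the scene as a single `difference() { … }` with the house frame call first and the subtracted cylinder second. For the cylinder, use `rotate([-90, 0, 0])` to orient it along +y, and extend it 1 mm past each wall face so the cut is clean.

difference() {
  house_frame();
  translate([751, -1, 2718]) rotate([-90, 0, 0]) cylinder(h = 170, r = 42);
}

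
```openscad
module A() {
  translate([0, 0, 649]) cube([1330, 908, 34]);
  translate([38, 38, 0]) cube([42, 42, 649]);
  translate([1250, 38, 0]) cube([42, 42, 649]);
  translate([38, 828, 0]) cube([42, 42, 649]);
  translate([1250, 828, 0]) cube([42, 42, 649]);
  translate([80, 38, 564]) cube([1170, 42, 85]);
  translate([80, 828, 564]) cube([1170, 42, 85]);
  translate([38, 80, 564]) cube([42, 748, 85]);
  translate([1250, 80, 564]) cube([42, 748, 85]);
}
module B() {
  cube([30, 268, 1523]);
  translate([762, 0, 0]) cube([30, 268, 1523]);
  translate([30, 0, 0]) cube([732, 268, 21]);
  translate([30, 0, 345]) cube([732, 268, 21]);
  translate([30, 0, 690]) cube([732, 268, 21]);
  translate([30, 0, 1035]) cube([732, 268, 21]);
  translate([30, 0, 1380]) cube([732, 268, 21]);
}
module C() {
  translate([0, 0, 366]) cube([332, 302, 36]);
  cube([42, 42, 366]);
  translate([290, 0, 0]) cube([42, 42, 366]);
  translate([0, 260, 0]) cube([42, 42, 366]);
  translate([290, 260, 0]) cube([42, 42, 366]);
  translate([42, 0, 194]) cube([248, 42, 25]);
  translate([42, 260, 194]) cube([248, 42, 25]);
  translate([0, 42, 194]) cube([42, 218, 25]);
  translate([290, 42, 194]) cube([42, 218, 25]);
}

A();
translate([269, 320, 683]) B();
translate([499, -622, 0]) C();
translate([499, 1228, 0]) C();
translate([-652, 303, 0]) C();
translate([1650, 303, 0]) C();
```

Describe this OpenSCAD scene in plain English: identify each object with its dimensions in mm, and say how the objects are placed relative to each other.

A is a table: top 1330 mm (x) × 908 mm (y), 34 mm thick, upper face at z = 683 mm, on four 42×42 mm square legs, each inset 38 mm from the nearest pair of top edges, running from z = 0 to the bottom of the top. Four apron rails, 42 mm thick and 85 mm tall, run between adjacent legs with their top edges flush with the underside of the top and their outer faces flush with the legs' outer faces.

B is an open bookshelf. Two side panels, each 30 mm thick, 268 mm deep and 1523 mm tall, stand 792 mm apart (outside-to-outside). Between them sit 5 shelves, each 21 mm thick and 268 mm deep, spanning the full gap between the sides. The bottom shelf rests on the floor (its underside at z = 0) and the clear gap between one shelf's top and the next shelf's underside is 324 mm.

C is a four-legged stool. The seat is a 332×302×36 mm slab whose top surface is at z = 402 mm; four square legs, each 42×42 mm in cross-section, run from the floor (z = 0) to the underside of the seat, each flush with a corner of the seat. Four stretchers, 42 mm wide and 25 mm tall, connect adjacent legs with their undersides at z = 194 mm, each running between the inner faces of the legs it joins and aligned with the legs' outer faces on the other axis.

The bookshelf is on top of the table, centred. Four stools sit around the table at the −y, +y, −x, +x sides.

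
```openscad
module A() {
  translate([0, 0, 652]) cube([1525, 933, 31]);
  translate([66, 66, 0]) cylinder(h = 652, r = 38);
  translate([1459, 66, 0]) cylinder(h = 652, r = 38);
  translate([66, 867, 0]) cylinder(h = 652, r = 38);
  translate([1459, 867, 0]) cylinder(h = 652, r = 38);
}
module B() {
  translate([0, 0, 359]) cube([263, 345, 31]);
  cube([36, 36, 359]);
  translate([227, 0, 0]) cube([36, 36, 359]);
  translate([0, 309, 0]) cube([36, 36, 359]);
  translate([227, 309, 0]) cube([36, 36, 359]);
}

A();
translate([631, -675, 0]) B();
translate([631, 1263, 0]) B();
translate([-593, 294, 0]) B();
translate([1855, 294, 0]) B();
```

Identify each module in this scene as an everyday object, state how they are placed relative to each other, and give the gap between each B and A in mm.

A is a table. B is a stool. Four stools sit around the table at the −y, +y, −x, +x sides. The gap between each stool and the table is 330 mm.

Each stool's nearest face is 330 mm from the table's bounding box.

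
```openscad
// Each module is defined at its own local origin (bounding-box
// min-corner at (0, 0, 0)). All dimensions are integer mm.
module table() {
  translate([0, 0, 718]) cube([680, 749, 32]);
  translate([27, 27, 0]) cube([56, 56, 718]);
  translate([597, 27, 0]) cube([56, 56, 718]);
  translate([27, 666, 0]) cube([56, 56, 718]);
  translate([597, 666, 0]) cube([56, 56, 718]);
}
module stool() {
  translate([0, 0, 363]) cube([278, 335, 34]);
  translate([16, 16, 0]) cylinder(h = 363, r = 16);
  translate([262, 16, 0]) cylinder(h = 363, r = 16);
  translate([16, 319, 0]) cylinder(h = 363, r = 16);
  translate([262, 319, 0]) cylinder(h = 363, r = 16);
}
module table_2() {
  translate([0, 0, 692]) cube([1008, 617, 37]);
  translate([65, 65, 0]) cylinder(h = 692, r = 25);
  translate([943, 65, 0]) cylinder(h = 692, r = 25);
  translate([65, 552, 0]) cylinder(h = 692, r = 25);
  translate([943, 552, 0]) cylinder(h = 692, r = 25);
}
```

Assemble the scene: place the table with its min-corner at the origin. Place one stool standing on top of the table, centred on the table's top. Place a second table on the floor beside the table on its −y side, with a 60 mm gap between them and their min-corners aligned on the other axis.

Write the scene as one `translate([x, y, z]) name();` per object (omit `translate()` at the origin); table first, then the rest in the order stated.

table();
translate([201, 207, 750]) stool();
translate([0, -677, 0]) table_2();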